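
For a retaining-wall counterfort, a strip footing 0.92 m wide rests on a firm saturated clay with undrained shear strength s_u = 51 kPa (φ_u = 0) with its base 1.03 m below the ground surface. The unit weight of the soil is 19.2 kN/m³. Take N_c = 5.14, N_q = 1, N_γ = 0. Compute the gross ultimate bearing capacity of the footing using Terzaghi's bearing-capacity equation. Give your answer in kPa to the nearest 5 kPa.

q = γ·D_f = 19.2 × 1.03 = 19.776 kPa.
c·N_c = 51 × 5.14 = 262.14 kPa
q·N_q = 19.776 × 1 = 19.776 kPa
q_ult = 262.14 + 19.776 = 281.92 kPa.

q_ult ≈ 280 kPa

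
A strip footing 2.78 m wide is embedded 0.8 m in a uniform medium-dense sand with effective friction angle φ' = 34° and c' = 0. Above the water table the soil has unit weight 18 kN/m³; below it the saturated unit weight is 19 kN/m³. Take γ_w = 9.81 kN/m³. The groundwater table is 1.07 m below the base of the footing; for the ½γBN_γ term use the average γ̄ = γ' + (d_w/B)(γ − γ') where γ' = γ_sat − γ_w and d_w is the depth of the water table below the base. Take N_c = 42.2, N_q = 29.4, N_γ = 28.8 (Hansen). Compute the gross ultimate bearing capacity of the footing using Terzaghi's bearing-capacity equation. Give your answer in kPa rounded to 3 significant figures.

Effective surcharge at the founding depth q = γ·D_f = 18 × 0.8 = 14.4 kPa.
With d_w = 1.07 m < B, γ̄ = 9.19 + (1.07/2.78) × (18 − 9.19) = 12.581 kN/m³.
q_ult = q·N_q + 0.5·γ·B·N_γ
     = 14.4 × 29.4 + 0.5 × 12.581 × 2.78 × 28.8
     = 423.36 + 503.64 = 927 kPa.

q_ult ≈ 927 kPa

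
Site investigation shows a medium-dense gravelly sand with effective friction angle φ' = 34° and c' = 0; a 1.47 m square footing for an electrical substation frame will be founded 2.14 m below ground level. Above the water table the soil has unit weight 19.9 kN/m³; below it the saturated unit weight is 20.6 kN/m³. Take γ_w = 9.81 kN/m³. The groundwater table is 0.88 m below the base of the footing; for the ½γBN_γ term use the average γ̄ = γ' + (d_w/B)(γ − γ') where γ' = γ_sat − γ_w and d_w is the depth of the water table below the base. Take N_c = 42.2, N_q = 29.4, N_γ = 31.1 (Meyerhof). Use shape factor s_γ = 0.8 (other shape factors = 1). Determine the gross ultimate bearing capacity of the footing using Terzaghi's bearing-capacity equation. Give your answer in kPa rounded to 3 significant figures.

Effective surcharge at the founding depth q = γ·D_f = 19.9 × 2.14 = 42.586 kPa.
With d_w = 0.88 m < B, γ̄ = 10.79 + (0.88/1.47) × (19.9 − 10.79) = 16.244 kN/m³.
q_ult = q·N_q + 0.5·γ·B·N_γ·s_γ
     = 42.586 × 29.4 + 0.5 × 16.244 × 1.47 × 31.1 × 0.8
     = 1252 + 297.04 = 1549.1 kPa.

q_ult ≈ 1550 kPa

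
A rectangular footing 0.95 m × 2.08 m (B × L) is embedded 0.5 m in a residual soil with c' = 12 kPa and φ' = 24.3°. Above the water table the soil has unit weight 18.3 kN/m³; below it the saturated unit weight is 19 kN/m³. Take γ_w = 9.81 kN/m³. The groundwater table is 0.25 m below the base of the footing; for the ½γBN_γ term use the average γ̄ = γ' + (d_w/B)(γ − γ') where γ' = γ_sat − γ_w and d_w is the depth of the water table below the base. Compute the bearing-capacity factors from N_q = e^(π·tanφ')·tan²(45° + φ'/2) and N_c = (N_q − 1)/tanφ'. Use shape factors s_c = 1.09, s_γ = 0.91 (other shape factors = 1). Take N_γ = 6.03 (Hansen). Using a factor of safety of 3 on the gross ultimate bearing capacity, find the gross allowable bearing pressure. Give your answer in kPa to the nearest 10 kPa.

q_all ≈ 130 kPa

N_q = e^(π·tan24.3°)·tan²(57.15°) = 9.91; N_c = (N_q − 1)/tanφ' = 19.73.
q = γ·D_f = 18.3 × 0.5 = 9.15 kPa.
γ' = 9.19 kN/m³; averaging over the depth B below the base, γ̄ = γ' + (d_w/B)(γ − γ') = 11.587 kN/m³.
c·N_c·s_c = 12 × 19.729 × 1.09 = 258.06 kPa
q·N_q = 9.15 × 9.9081 = 90.659 kPa
0.5·γ·B·N_γ·s_γ = 0.5 × 11.587 × 0.95 × 6.03 × 0.91 = 30.202 kPa
q_ult = 258.06 + 90.659 + 30.202 = 378.92 kPa.
q_all = 378.92 / 3 = 126.31 kPa.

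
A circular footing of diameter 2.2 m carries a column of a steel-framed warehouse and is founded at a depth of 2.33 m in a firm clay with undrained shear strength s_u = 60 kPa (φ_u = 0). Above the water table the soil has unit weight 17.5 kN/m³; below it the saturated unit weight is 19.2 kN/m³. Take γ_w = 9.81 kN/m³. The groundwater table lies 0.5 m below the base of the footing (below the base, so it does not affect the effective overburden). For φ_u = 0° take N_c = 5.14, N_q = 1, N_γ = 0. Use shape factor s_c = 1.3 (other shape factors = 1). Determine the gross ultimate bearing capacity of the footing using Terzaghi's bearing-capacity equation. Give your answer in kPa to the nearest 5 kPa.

q_ult ≈ 440 kPa

Overburden at base level: q = 17.5 × 2.33 = 40.775 kPa.
Cohesion term c·N_c·s_c = 60 × 5.14 × 1.3 = 400.92 kPa; surcharge term q·N_q = 40.775 × 1 = 40.775 kPa.
q_ult = 400.92 + 40.775 = 441.69 kPa.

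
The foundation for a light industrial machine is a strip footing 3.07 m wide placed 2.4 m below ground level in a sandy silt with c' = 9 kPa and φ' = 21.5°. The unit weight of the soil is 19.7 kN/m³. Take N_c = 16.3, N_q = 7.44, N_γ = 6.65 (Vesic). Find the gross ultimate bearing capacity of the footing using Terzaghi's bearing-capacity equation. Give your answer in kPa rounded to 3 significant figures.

q_ult ≈ 700 kPa

Effective surcharge at the founding depth q = γ·D_f = 19.7 × 2.4 = 47.28 kPa.
q_ult = c·N_c + q·N_q + 0.5·γ·B·N_γ
     = 9 × 16.3 + 47.28 × 7.44 + 0.5 × 19.7 × 3.07 × 6.65
     = 146.7 + 351.76 + 201.09 = 699.56 kPa.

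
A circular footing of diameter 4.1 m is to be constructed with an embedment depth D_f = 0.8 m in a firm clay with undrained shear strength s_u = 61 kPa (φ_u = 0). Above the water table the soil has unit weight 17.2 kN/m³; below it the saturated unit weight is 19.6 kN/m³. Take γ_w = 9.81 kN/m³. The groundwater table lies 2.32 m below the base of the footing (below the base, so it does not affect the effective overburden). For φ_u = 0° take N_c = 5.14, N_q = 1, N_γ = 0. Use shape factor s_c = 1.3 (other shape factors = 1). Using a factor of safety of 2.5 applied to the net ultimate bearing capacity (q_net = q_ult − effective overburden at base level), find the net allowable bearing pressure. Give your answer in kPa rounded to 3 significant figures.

q = γ·D_f = 17.2 × 0.8 = 13.76 kPa.
c·N_c·s_c = 61 × 5.14 × 1.3 = 407.6 kPa
q·N_q = 13.76 × 1 = 13.76 kPa
q_ult = 407.6 + 13.76 = 421.36 kPa.
Net ultimate: q_net = 421.36 − 13.76 = 407.6 kPa.
q_all(net) = 407.6 / 2.5 = 163.04 kPa.

q_all(net) ≈ 163 kPa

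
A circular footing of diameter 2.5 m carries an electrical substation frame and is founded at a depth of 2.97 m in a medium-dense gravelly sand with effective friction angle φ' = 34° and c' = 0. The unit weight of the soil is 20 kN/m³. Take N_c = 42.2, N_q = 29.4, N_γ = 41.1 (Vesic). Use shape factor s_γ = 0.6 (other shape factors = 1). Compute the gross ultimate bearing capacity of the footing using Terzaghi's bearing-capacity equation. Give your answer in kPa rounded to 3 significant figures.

q_ult ≈ 2360 kPa

q = γ·D_f = 20 × 2.97 = 59.4 kPa.
q·N_q = 59.4 × 29.4 = 1746.4 kPa
0.5·γ·B·N_γ·s_γ = 0.5 × 20 × 2.5 × 41.1 × 0.6 = 616.5 kPa
q_ult = 1746.4 + 616.5 = 2362.9 kPa.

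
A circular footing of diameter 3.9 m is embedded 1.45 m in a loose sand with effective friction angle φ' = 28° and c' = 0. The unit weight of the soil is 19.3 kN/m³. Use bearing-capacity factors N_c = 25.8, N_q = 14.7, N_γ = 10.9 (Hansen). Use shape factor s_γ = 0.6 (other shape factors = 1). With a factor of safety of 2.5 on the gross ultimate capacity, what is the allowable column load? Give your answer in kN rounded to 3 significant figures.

P_all ≈ 3140 kN

q = γ·D_f = 19.3 × 1.45 = 27.985 kPa.
q·N_q = 27.985 × 14.7 = 411.38 kPa
0.5·γ·B·N_γ·s_γ = 0.5 × 19.3 × 3.9 × 10.9 × 0.6 = 246.13 kPa
q_ult = 411.38 + 246.13 = 657.51 kPa.
Gross allowable pressure q_all = 657.51 / 2.5 = 263 kPa.
Footing area = 11.9459 m², so allowable column load = 263 × 11.9459 = 3141.8 kN.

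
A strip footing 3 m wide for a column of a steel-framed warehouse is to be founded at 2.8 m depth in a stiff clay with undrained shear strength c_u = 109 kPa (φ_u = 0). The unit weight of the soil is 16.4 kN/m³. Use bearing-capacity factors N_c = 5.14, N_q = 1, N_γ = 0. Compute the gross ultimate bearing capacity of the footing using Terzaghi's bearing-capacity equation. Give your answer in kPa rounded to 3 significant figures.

q = γ·D_f = 16.4 × 2.8 = 45.92 kPa.
c·N_c = 109 × 5.14 = 560.26 kPa
q·N_q = 45.92 × 1 = 45.92 kPa
q_ult = 560.26 + 45.92 = 606.18 kPa.

q_ult ≈ 606 kPa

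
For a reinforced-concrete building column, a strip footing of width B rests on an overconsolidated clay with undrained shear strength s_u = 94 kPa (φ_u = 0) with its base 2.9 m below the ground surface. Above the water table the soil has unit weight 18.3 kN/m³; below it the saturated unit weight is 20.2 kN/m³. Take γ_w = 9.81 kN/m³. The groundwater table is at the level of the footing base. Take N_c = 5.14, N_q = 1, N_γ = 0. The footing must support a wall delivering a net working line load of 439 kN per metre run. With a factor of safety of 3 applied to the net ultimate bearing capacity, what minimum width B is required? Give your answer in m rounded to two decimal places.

Overburden at base level: q = 18.3 × 2.9 = 53.07 kPa.
Cohesion term c·N_c = 94 × 5.14 = 483.16 kPa; surcharge term q·N_q = 53.07 × 1 = 53.07 kPa.
q_ult = 483.16 + 53.07 = 536.23 kPa.
For φ = 0 the ½γBN_γ term vanishes, so q_ult is independent of B. q_net = 536.23 − 53.07 = 483.16 kPa; q_all(net) = 483.16/3 = 161.05 kPa.
Required width B = w / q_all(net) = 439 / 161.05 = 2.726 m.

B = 2.73 m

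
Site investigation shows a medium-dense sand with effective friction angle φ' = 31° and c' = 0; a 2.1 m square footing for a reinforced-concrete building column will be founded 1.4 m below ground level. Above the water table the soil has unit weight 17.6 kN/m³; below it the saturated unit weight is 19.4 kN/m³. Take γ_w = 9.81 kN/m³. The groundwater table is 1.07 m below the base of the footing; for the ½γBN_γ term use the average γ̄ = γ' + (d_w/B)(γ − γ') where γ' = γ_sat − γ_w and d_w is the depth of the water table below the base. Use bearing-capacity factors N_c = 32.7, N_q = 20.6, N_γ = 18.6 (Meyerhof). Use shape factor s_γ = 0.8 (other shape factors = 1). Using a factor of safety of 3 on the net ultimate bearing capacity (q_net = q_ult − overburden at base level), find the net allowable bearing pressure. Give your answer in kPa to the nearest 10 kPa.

q_all(net) ≈ 230 kPa

Effective surcharge at the founding depth q = γ·D_f = 17.6 × 1.4 = 24.64 kPa.
With d_w = 1.07 m < B, γ̄ = 9.59 + (1.07/2.1) × (17.6 − 9.59) = 13.671 kN/m³.
q_ult = q·N_q + 0.5·γ·B·N_γ·s_γ
     = 24.64 × 20.6 + 0.5 × 13.671 × 2.1 × 18.6 × 0.8
     = 507.58 + 213.6 = 721.18 kPa.
q_net = 721.18 − 24.64 = 696.54 kPa.
q_all(net) = 696.54 / 3 = 232.18 kPa.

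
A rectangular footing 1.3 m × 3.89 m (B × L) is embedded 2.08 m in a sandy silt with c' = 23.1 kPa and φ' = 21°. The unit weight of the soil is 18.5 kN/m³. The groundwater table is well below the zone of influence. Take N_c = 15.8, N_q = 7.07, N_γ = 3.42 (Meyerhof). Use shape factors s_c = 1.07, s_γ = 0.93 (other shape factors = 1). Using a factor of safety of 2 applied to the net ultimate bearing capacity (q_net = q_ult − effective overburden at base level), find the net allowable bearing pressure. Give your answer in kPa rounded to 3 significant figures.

q = γ·D_f = 18.5 × 2.08 = 38.48 kPa.
c·N_c·s_c = 23.1 × 15.8 × 1.07 = 390.53 kPa
q·N_q = 38.48 × 7.07 = 272.05 kPa
0.5·γ·B·N_γ·s_γ = 0.5 × 18.5 × 1.3 × 3.42 × 0.93 = 38.247 kPa
q_ult = 390.53 + 272.05 + 38.247 = 700.83 kPa.
Net ultimate: q_net = 700.83 − 38.48 = 662.35 kPa.
q_all(net) = 662.35 / 2 = 331.17 kPa.

q_all(net) ≈ 331 kPa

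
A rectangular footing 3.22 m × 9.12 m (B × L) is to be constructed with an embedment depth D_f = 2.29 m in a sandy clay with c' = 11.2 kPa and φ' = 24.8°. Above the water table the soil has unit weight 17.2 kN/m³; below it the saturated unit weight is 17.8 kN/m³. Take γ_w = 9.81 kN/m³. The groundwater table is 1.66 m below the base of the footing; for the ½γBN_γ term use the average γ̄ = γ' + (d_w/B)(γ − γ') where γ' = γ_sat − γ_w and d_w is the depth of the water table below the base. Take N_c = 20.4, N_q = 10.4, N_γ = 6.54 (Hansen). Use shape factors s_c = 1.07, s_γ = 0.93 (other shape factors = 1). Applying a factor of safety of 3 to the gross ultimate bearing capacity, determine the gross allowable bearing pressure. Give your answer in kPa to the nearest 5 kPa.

q = γ·D_f = 17.2 × 2.29 = 39.388 kPa.
γ' = 7.99 kN/m³; averaging over the depth B below the base, γ̄ = γ' + (d_w/B)(γ − γ') = 12.738 kN/m³.
c·N_c·s_c = 11.2 × 20.4 × 1.07 = 244.47 kPa
q·N_q = 39.388 × 10.4 = 409.64 kPa
0.5·γ·B·N_γ·s_γ = 0.5 × 12.738 × 3.22 × 6.54 × 0.93 = 124.73 kPa
q_ult = 244.47 + 409.64 + 124.73 = 778.84 kPa.
q_all = q_ult / FS = 778.84 / 3 = 259.61 kPa.

q_all ≈ 260 kPa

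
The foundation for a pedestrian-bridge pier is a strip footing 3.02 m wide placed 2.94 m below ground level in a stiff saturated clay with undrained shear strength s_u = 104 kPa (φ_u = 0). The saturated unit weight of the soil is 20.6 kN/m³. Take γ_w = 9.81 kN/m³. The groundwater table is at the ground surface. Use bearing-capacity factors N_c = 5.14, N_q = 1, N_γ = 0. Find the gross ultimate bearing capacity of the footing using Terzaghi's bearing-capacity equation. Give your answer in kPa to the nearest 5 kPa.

Water table at ground surface, so effective unit weight γ' = 20.6 − 9.81 = 10.79 kN/m³ is used throughout; overburden q = 10.79 × 2.94 = 31.723 kPa.
Cohesion term c·N_c = 104 × 5.14 = 534.56 kPa; surcharge term q·N_q = 31.723 × 1 = 31.723 kPa.
q_ult = 534.56 + 31.723 = 566.28 kPa.

q_ult ≈ 565 kPa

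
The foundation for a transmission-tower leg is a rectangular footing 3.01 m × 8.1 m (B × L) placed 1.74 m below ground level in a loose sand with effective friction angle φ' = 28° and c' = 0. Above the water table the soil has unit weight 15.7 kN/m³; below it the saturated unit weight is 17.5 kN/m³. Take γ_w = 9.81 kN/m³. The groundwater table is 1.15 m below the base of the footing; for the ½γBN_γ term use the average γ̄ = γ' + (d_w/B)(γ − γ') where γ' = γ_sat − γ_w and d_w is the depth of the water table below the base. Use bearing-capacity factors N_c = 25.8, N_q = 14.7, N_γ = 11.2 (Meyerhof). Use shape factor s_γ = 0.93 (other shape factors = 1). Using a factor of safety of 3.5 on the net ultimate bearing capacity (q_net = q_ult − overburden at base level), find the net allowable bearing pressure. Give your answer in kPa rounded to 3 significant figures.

q_all(net) ≈ 155 kPa

Effective surcharge at the founding depth q = γ·D_f = 15.7 × 1.74 = 27.318 kPa.
With d_w = 1.15 m < B, γ̄ = 7.69 + (1.15/3.01) × (15.7 − 7.69) = 10.75 kN/m³.
q_ult = q·N_q + 0.5·γ·B·N_γ·s_γ
     = 27.318 × 14.7 + 0.5 × 10.75 × 3.01 × 11.2 × 0.93
     = 401.57 + 168.52 = 570.1 kPa.
q_net = 570.1 − 27.318 = 542.78 kPa.
q_all(net) = 542.78 / 3.5 = 155.08 kPa.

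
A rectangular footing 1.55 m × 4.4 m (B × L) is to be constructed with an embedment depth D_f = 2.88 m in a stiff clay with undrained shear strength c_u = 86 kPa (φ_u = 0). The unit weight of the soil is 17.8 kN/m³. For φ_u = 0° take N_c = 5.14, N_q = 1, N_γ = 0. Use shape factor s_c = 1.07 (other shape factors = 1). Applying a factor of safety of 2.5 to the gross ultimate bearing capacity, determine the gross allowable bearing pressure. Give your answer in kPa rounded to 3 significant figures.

Effective surcharge at the founding depth q = γ·D_f = 17.8 × 2.88 = 51.264 kPa.
q_ult = c·N_c·s_c + q·N_q
     = 86 × 5.14 × 1.07 + 51.264 × 1
     = 472.98 + 51.264 = 524.25 kPa.
q_all = q_ult / FS = 524.25 / 2.5 = 209.7 kPa.

q_all ≈ 210 kPa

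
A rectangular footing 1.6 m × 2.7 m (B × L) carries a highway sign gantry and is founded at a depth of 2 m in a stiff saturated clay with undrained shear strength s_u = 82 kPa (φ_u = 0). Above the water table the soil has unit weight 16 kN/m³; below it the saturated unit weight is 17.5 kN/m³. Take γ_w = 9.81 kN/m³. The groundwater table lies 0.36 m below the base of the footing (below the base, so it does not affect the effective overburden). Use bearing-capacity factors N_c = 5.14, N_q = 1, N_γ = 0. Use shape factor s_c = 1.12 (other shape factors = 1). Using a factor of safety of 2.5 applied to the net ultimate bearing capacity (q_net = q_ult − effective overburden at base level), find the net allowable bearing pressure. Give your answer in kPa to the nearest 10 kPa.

q_all(net) ≈ 190 kPa

Overburden at base level: q = 16 × 2 = 32 kPa.
Cohesion term c·N_c·s_c = 82 × 5.14 × 1.12 = 472.06 kPa; surcharge term q·N_q = 32 × 1 = 32 kPa.
q_ult = 472.06 + 32 = 504.06 kPa.
Net ultimate: q_net = 504.06 − 32 = 472.06 kPa.
q_all(net) = 472.06 / 2.5 = 188.82 kPa.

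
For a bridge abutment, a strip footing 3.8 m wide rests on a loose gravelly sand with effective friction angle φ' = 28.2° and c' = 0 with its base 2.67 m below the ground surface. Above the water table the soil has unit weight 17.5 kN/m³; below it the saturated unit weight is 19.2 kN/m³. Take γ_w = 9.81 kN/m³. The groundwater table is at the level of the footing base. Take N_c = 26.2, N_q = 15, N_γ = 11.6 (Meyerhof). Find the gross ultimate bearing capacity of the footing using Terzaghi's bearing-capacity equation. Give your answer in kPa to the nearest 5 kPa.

Effective surcharge at the founding depth q = γ·D_f = 17.5 × 2.67 = 46.725 kPa.
The water table coincides with the base, so in the self-weight term γ → γ' = 9.39 kN/m³.
q_ult = q·N_q + 0.5·γ·B·N_γ
     = 46.725 × 15 + 0.5 × 9.39 × 3.8 × 11.6
     = 700.88 + 206.96 = 907.83 kPa.

q_ult ≈ 910 kPa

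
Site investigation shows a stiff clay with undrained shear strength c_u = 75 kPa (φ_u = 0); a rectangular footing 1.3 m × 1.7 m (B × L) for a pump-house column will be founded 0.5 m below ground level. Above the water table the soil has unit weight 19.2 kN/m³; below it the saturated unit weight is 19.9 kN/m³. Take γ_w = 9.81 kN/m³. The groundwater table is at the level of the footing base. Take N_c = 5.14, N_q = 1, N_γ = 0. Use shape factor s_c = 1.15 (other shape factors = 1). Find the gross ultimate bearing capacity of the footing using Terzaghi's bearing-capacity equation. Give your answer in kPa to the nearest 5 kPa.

q_ult ≈ 455 kPa

Effective surcharge at the founding depth q = γ·D_f = 19.2 × 0.5 = 9.6 kPa.
q_ult = c·N_c·s_c + q·N_q
     = 75 × 5.14 × 1.15 + 9.6 × 1
     = 443.32 + 9.6 = 452.93 kPa.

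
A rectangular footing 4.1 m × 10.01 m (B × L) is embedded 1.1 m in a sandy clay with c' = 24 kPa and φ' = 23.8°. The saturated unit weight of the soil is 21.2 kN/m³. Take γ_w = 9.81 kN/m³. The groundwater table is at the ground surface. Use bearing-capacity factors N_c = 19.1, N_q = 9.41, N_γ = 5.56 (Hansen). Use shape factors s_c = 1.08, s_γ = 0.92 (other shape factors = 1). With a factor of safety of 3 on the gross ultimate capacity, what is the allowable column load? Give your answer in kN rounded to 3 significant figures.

Water table at ground surface, so effective unit weight γ' = 21.2 − 9.81 = 11.39 kN/m³ is used throughout; overburden q = 11.39 × 1.1 = 12.529 kPa; the same γ' applies in the ½γBN_γ term.
Cohesion term c·N_c·s_c = 24 × 19.1 × 1.08 = 495.07 kPa; surcharge term q·N_q = 12.529 × 9.41 = 117.9 kPa; self-weight term 0.5·γ·B·N_γ·s_γ = 0.5 × 11.39 × 4.1 × 5.56 × 0.92 = 119.44 kPa.
q_ult = 495.07 + 117.9 + 119.44 = 732.41 kPa.
Gross allowable pressure q_all = 732.41 / 3 = 244.14 kPa.
Footing area = 41.041 m², so allowable column load = 244.14 × 41.041 = 10020 kN.

P_all ≈ 10000 kN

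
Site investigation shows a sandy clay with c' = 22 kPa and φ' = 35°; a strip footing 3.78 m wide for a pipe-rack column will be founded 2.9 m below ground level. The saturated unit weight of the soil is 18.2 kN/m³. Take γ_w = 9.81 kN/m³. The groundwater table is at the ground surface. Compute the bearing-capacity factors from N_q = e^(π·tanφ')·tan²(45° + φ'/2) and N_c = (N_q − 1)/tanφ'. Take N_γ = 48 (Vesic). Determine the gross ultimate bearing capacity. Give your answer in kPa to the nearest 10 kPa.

tan35° = 0.7002, so N_q = e^(π×0.7002)·tan²(62.5°) = 9.023 × 3.69 = 33.3.
N_c = (33.3 − 1)/tan35° = 46.12.
With the water table at the surface the whole profile is submerged: γ' = 18.2 − 9.81 = 8.39 kN/m³, so q = γ'·D_f = 24.331 kPa; the same γ' applies in the ½γBN_γ term.
q_ult = c·N_c + q·N_q + 0.5·γ·B·N_γ
     = 22 × 46.124 + 24.331 × 33.296 + 0.5 × 8.39 × 3.78 × 48
     = 1014.7 + 810.13 + 761.14 = 2586 kPa.

q_ult ≈ 2590 kPa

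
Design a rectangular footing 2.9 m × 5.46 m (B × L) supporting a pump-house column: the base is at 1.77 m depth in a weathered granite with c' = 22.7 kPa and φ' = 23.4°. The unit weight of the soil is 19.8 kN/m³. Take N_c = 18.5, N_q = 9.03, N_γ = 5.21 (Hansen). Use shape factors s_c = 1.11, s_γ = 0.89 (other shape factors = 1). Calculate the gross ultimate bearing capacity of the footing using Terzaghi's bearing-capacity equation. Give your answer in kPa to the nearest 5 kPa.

Effective surcharge at the founding depth q = γ·D_f = 19.8 × 1.77 = 35.046 kPa.
q_ult = c·N_c·s_c + q·N_q + 0.5·γ·B·N_γ·s_γ
     = 22.7 × 18.5 × 1.11 + 35.046 × 9.03 + 0.5 × 19.8 × 2.9 × 5.21 × 0.89
     = 466.14 + 316.47 + 133.13 = 915.74 kPa.

q_ult ≈ 915 kPa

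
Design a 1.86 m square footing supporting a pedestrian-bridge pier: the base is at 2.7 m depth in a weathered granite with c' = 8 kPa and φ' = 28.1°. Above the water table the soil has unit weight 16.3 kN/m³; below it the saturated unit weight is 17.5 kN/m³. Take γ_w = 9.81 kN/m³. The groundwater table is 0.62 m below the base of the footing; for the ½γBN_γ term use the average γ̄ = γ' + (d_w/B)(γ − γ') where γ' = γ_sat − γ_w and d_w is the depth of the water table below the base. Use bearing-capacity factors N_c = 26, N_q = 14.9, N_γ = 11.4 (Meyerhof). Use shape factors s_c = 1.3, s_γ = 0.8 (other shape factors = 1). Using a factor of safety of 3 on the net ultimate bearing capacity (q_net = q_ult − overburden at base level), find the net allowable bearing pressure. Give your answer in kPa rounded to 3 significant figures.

Effective surcharge at the founding depth q = γ·D_f = 16.3 × 2.7 = 44.01 kPa.
With d_w = 0.62 m < B, γ̄ = 7.69 + (0.62/1.86) × (16.3 − 7.69) = 10.56 kN/m³.
q_ult = c·N_c·s_c + q·N_q + 0.5·γ·B·N_γ·s_γ
     = 8 × 26 × 1.3 + 44.01 × 14.9 + 0.5 × 10.56 × 1.86 × 11.4 × 0.8
     = 270.4 + 655.75 + 89.566 = 1015.7 kPa.
q_net = 1015.7 − 44.01 = 971.7 kPa.
q_all(net) = 971.7 / 3 = 323.9 kPa.

q_all(net) ≈ 324 kPa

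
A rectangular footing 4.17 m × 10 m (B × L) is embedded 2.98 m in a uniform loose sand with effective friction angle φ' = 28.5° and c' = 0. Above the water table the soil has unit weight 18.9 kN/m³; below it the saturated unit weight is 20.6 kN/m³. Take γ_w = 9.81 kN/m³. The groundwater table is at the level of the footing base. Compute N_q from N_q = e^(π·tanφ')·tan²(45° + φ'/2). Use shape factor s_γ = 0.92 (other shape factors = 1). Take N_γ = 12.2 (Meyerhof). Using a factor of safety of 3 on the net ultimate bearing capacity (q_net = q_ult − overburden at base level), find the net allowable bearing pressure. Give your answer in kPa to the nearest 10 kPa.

q_all(net) ≈ 360 kPa

N_q = e^(π·tan28.5°)·tan²(59.25°) = 15.55.
Effective surcharge at the founding depth q = γ·D_f = 18.9 × 2.98 = 56.322 kPa.
The water table coincides with the base, so in the self-weight term γ → γ' = 10.79 kN/m³.
q_ult = q·N_q + 0.5·γ·B·N_γ·s_γ
     = 56.322 × 15.554 + 0.5 × 10.79 × 4.17 × 12.2 × 0.92
     = 876.05 + 252.51 = 1128.6 kPa.
q_net = 1128.6 − 56.322 = 1072.2 kPa.
q_all(net) = 1072.2 / 3 = 357.41 kPa.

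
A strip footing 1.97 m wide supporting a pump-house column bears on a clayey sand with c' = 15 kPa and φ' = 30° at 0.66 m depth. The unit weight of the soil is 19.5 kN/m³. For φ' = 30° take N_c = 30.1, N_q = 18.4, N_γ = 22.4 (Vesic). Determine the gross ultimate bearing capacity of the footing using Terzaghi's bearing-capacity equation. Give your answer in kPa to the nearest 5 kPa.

q = γ·D_f = 19.5 × 0.66 = 12.87 kPa.
c·N_c = 15 × 30.1 = 451.5 kPa
q·N_q = 12.87 × 18.4 = 236.81 kPa
0.5·γ·B·N_γ = 0.5 × 19.5 × 1.97 × 22.4 = 430.25 kPa
q_ult = 451.5 + 236.81 + 430.25 = 1118.6 kPa.

q_ult ≈ 1120 kPa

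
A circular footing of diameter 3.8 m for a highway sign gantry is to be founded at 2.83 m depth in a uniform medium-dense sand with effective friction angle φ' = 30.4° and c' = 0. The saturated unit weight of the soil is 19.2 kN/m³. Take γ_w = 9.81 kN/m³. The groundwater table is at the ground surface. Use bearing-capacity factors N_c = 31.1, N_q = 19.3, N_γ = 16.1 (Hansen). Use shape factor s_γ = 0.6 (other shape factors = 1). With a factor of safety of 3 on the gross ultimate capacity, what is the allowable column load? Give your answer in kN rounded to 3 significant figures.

P_all ≈ 2590 kN

γ' = 19.2 − 9.81 = 9.39 kN/m³ (submerged throughout). q = 9.39 × 2.83 = 26.574 kPa; the same γ' applies in the ½γBN_γ term.
q·N_q = 26.574 × 19.3 = 512.87 kPa
0.5·γ·B·N_γ·s_γ = 0.5 × 9.39 × 3.8 × 16.1 × 0.6 = 172.34 kPa
q_ult = 512.87 + 172.34 = 685.22 kPa.
Gross allowable pressure q_all = 685.22 / 3 = 228.41 kPa.
Footing area = 11.3411 m², so allowable column load = 228.41 × 11.3411 = 2590.4 kN.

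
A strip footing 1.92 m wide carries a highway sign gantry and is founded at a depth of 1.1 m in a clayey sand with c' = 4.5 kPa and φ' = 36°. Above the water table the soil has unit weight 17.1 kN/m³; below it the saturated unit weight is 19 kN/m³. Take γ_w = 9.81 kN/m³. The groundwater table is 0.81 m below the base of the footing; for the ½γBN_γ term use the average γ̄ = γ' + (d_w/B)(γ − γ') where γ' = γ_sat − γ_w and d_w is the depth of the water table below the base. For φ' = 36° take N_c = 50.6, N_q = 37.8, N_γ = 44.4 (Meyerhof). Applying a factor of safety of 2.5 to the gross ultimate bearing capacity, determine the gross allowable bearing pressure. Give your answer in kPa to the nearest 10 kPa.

q_all ≈ 590 kPa

q = γ·D_f = 17.1 × 1.1 = 18.81 kPa.
γ' = 9.19 kN/m³; averaging over the depth B below the base, γ̄ = γ' + (d_w/B)(γ − γ') = 12.527 kN/m³.
c·N_c = 4.5 × 50.6 = 227.7 kPa
q·N_q = 18.81 × 37.8 = 711.02 kPa
0.5·γ·B·N_γ = 0.5 × 12.527 × 1.92 × 44.4 = 533.95 kPa
q_ult = 227.7 + 711.02 + 533.95 = 1472.7 kPa.
q_all = q_ult / FS = 1472.7 / 2.5 = 589.07 kPa.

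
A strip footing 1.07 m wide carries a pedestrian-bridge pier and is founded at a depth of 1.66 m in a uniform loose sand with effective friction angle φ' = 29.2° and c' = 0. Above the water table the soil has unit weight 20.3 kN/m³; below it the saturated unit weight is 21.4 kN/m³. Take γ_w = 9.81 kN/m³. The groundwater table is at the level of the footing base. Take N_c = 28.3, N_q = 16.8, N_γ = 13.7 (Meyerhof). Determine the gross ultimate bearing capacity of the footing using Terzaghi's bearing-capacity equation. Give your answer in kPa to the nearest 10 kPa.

q_ult ≈ 650 kPa

Overburden at base level: q = 20.3 × 1.66 = 33.698 kPa.
Below the base the soil is submerged, so the ½γBN_γ term uses γ' = 21.4 − 9.81 = 11.59 kN/m³.
Surcharge term q·N_q = 33.698 × 16.8 = 566.13 kPa; self-weight term 0.5·γ·B·N_γ = 0.5 × 11.59 × 1.07 × 13.7 = 84.949 kPa.
q_ult = 566.13 + 84.949 = 651.08 kPa.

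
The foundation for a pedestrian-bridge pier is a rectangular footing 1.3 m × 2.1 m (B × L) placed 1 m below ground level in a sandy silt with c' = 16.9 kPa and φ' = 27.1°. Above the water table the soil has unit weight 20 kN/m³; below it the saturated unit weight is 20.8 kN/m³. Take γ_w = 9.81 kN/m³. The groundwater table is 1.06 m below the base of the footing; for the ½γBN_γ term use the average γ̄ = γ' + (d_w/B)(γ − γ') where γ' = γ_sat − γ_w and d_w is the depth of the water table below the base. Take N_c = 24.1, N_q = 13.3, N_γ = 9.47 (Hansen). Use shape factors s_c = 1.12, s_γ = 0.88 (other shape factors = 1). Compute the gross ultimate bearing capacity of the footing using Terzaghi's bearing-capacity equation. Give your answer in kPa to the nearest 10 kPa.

q_ult ≈ 820 kPa

Overburden at base level: q = 20 × 1 = 20 kPa.
The water table is 1.06 m below the base (< B = 1.3 m), so the ½γBN_γ term uses γ̄ = γ' + (d_w/B)(γ − γ') = 10.99 + (1.06/1.3)(20 − 10.99) = 18.337 kN/m³.
Cohesion term c·N_c·s_c = 16.9 × 24.1 × 1.12 = 456.16 kPa; surcharge term q·N_q = 20 × 13.3 = 266 kPa; self-weight term 0.5·γ·B·N_γ·s_γ = 0.5 × 18.337 × 1.3 × 9.47 × 0.88 = 99.327 kPa.
q_ult = 456.16 + 266 + 99.327 = 821.49 kPa.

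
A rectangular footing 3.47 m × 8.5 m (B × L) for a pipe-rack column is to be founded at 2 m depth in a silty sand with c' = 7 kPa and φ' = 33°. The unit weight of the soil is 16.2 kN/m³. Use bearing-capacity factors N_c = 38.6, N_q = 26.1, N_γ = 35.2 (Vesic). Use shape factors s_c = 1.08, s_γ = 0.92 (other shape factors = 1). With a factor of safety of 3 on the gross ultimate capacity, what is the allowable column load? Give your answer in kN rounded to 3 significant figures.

Effective surcharge at the founding depth q = γ·D_f = 16.2 × 2 = 32.4 kPa.
q_ult = c·N_c·s_c + q·N_q + 0.5·γ·B·N_γ·s_γ
     = 7 × 38.6 × 1.08 + 32.4 × 26.1 + 0.5 × 16.2 × 3.47 × 35.2 × 0.92
     = 291.82 + 845.64 + 910.22 = 2047.7 kPa.
Gross allowable pressure q_all = 2047.7 / 3 = 682.56 kPa.
Footing area = 29.495 m², so allowable column load = 682.56 × 29.495 = 20132 kN.

P_all ≈ 20100 kN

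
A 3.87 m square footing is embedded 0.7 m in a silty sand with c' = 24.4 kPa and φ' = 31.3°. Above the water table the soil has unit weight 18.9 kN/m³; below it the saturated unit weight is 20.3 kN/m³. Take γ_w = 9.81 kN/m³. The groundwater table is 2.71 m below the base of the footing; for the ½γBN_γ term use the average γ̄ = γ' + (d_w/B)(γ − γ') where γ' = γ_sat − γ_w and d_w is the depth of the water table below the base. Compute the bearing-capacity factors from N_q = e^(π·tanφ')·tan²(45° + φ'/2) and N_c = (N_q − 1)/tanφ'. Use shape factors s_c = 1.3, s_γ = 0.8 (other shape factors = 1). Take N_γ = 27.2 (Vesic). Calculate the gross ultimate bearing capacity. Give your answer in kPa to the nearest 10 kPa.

q_ult ≈ 2030 kPa

tan31.3° = 0.608, so N_q = e^(π×0.608)·tan²(60.65°) = 6.754 × 3.162 = 21.36.
N_c = (21.36 − 1)/tan31.3° = 33.48.
Overburden at base level: q = 18.9 × 0.7 = 13.23 kPa.
The water table is 2.71 m below the base (< B = 3.87 m), so the ½γBN_γ term uses γ̄ = γ' + (d_w/B)(γ − γ') = 10.49 + (2.71/3.87)(18.9 − 10.49) = 16.379 kN/m³.
Cohesion term c·N_c·s_c = 24.4 × 33.485 × 1.3 = 1062.1 kPa; surcharge term q·N_q = 13.23 × 21.359 = 282.58 kPa; self-weight term 0.5·γ·B·N_γ·s_γ = 0.5 × 16.379 × 3.87 × 27.2 × 0.8 = 689.65 kPa.
q_ult = 1062.1 + 282.58 + 689.65 = 2034.4 kPa.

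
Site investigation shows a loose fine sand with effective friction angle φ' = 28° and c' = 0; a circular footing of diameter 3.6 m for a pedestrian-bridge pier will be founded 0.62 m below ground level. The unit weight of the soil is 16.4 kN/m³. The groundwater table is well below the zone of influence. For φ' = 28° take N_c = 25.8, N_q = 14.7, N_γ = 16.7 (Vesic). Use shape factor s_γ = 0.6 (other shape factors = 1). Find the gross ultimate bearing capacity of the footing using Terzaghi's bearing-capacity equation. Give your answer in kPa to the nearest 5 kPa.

q_ult ≈ 445 kPa

q = γ·D_f = 16.4 × 0.62 = 10.168 kPa.
q·N_q = 10.168 × 14.7 = 149.47 kPa
0.5·γ·B·N_γ·s_γ = 0.5 × 16.4 × 3.6 × 16.7 × 0.6 = 295.79 kPa
q_ult = 149.47 + 295.79 = 445.26 kPa.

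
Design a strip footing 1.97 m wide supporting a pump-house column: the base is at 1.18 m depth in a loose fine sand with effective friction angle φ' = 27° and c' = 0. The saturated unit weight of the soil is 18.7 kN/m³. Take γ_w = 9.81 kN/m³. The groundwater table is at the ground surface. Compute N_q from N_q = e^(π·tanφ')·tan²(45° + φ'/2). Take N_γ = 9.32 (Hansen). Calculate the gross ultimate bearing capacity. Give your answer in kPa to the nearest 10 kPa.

tan27° = 0.5095, so N_q = e^(π×0.5095)·tan²(58.5°) = 4.957 × 2.663 = 13.2.
γ' = 18.7 − 9.81 = 8.89 kN/m³ (submerged throughout). q = 8.89 × 1.18 = 10.49 kPa; the same γ' applies in the ½γBN_γ term.
q·N_q = 10.49 × 13.199 = 138.46 kPa
0.5·γ·B·N_γ = 0.5 × 8.89 × 1.97 × 9.32 = 81.612 kPa
q_ult = 138.46 + 81.612 = 220.07 kPa.

q_ult ≈ 220 kPa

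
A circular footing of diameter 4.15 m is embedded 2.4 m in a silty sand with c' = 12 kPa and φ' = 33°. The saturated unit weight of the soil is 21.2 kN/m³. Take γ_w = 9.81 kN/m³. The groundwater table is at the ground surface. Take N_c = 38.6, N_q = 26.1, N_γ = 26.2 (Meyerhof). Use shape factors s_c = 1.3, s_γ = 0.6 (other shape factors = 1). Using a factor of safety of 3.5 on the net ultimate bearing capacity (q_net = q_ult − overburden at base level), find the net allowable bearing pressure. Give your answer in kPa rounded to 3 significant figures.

γ' = 21.2 − 9.81 = 11.39 kN/m³ (submerged throughout). q = 11.39 × 2.4 = 27.336 kPa; the same γ' applies in the ½γBN_γ term.
c·N_c·s_c = 12 × 38.6 × 1.3 = 602.16 kPa
q·N_q = 27.336 × 26.1 = 713.47 kPa
0.5·γ·B·N_γ·s_γ = 0.5 × 11.39 × 4.15 × 26.2 × 0.6 = 371.53 kPa
q_ult = 602.16 + 713.47 + 371.53 = 1687.2 kPa.
q_net = 1687.2 − 27.336 = 1659.8 kPa.
q_all(net) = 1659.8 / 3.5 = 474.24 kPa.

q_all(net) ≈ 474 kPa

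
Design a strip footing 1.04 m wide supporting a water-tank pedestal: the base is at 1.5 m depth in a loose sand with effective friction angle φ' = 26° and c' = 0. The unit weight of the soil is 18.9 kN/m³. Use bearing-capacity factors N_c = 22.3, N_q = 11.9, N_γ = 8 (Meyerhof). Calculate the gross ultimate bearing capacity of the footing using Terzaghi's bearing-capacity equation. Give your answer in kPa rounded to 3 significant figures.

q_ult ≈ 416 kPa

Overburden at base level: q = 18.9 × 1.5 = 28.35 kPa.
Surcharge term q·N_q = 28.35 × 11.9 = 337.37 kPa; self-weight term 0.5·γ·B·N_γ = 0.5 × 18.9 × 1.04 × 8 = 78.624 kPa.
q_ult = 337.37 + 78.624 = 415.99 kPa.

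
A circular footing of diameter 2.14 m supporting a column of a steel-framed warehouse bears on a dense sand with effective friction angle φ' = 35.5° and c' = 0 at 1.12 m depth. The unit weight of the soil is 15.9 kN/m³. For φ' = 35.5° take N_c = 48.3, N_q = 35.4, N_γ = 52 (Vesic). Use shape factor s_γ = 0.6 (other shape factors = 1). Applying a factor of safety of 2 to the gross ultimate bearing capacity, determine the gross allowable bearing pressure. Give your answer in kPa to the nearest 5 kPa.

q_all ≈ 580 kPa

Overburden at base level: q = 15.9 × 1.12 = 17.808 kPa.
Surcharge term q·N_q = 17.808 × 35.4 = 630.4 kPa; self-weight term 0.5·γ·B·N_γ·s_γ = 0.5 × 15.9 × 2.14 × 52 × 0.6 = 530.81 kPa.
q_ult = 630.4 + 530.81 = 1161.2 kPa.
q_all = q_ult / FS = 1161.2 / 2 = 580.6 kPa.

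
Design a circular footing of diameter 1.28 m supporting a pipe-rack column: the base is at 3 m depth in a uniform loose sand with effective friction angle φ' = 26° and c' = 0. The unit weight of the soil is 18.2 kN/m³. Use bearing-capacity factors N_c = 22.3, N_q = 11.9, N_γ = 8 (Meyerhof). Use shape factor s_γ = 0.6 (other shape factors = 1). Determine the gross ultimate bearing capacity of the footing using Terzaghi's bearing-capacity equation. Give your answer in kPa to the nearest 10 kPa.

Overburden at base level: q = 18.2 × 3 = 54.6 kPa.
Surcharge term q·N_q = 54.6 × 11.9 = 649.74 kPa; self-weight term 0.5·γ·B·N_γ·s_γ = 0.5 × 18.2 × 1.28 × 8 × 0.6 = 55.91 kPa.
q_ult = 649.74 + 55.91 = 705.65 kPa.

q_ult ≈ 710 kPa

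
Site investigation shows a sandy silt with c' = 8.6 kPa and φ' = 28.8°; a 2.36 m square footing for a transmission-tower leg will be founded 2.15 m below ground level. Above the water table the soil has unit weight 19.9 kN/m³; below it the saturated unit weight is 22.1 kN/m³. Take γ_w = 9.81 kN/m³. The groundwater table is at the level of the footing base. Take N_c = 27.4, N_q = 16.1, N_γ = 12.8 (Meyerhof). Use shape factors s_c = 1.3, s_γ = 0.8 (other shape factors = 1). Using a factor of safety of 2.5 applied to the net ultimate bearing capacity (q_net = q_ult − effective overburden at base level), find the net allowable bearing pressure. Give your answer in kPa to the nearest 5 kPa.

Effective surcharge at the founding depth q = γ·D_f = 19.9 × 2.15 = 42.785 kPa.
The water table coincides with the base, so in the self-weight term γ → γ' = 12.29 kN/m³.
q_ult = c·N_c·s_c + q·N_q + 0.5·γ·B·N_γ·s_γ
     = 8.6 × 27.4 × 1.3 + 42.785 × 16.1 + 0.5 × 12.29 × 2.36 × 12.8 × 0.8
     = 306.33 + 688.84 + 148.5 = 1143.7 kPa.
Net ultimate: q_net = 1143.7 − 42.785 = 1100.9 kPa.
q_all(net) = 1100.9 / 2.5 = 440.36 kPa.

q_all(net) ≈ 440 kPa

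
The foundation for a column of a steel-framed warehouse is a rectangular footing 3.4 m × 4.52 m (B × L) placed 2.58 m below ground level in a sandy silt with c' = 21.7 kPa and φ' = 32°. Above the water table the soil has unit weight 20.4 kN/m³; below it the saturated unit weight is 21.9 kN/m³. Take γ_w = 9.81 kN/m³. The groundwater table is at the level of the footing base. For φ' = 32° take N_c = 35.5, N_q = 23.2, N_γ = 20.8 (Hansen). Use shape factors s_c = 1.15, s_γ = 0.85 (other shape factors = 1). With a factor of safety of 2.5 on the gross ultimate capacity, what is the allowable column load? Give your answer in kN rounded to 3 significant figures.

Effective surcharge at the founding depth q = γ·D_f = 20.4 × 2.58 = 52.632 kPa.
The water table coincides with the base, so in the self-weight term γ → γ' = 12.09 kN/m³.
q_ult = c·N_c·s_c + q·N_q + 0.5·γ·B·N_γ·s_γ
     = 21.7 × 35.5 × 1.15 + 52.632 × 23.2 + 0.5 × 12.09 × 3.4 × 20.8 × 0.85
     = 885.9 + 1221.1 + 363.38 = 2470.3 kPa.
Gross allowable pressure q_all = 2470.3 / 2.5 = 988.14 kPa.
Footing area = 15.368 m², so allowable column load = 988.14 × 15.368 = 15186 kN.

P_all ≈ 15200 kN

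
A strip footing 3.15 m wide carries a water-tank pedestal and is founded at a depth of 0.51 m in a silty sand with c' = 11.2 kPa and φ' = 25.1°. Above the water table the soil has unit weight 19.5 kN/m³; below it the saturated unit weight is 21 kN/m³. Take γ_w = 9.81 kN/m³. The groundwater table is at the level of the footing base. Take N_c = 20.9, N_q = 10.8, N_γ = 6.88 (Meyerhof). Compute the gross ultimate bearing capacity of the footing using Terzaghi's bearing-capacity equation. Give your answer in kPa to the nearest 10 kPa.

q = γ·D_f = 19.5 × 0.51 = 9.945 kPa.
For the ½γBN_γ term take γ' = 21 − 9.81 = 11.19 kN/m³ (soil below base is submerged).
c·N_c = 11.2 × 20.9 = 234.08 kPa
q·N_q = 9.945 × 10.8 = 107.41 kPa
0.5·γ·B·N_γ = 0.5 × 11.19 × 3.15 × 6.88 = 121.25 kPa
q_ult = 234.08 + 107.41 + 121.25 = 462.74 kPa.

q_ult ≈ 460 kPa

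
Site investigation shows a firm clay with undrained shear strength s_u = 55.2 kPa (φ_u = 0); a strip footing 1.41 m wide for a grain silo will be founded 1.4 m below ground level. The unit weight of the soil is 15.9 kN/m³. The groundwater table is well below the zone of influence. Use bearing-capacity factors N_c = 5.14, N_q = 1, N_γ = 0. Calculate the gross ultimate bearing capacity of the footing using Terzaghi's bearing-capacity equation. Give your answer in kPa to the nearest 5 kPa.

Overburden at base level: q = 15.9 × 1.4 = 22.26 kPa.
Cohesion term c·N_c = 55.2 × 5.14 = 283.73 kPa; surcharge term q·N_q = 22.26 × 1 = 22.26 kPa.
q_ult = 283.73 + 22.26 = 305.99 kPa.

q_ult ≈ 305 kPa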